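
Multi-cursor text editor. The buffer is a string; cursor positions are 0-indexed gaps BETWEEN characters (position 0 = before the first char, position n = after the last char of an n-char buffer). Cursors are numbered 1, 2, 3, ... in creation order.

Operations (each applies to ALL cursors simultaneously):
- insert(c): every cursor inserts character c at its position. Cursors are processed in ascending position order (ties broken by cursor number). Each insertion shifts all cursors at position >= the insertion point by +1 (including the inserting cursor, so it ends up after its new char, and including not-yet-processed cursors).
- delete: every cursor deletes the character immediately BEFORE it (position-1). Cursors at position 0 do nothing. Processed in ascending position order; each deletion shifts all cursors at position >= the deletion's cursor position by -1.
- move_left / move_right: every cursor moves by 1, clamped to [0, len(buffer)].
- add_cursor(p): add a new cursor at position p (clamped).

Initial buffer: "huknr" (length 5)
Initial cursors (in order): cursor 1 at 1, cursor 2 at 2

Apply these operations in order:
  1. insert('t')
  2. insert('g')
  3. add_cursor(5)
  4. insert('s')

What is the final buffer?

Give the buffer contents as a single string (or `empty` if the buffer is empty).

Answer: htgsutsgsknr

Derivation:
After op 1 (insert('t')): buffer="htutknr" (len 7), cursors c1@2 c2@4, authorship .1.2...
After op 2 (insert('g')): buffer="htgutgknr" (len 9), cursors c1@3 c2@6, authorship .11.22...
After op 3 (add_cursor(5)): buffer="htgutgknr" (len 9), cursors c1@3 c3@5 c2@6, authorship .11.22...
After op 4 (insert('s')): buffer="htgsutsgsknr" (len 12), cursors c1@4 c3@7 c2@9, authorship .111.2322...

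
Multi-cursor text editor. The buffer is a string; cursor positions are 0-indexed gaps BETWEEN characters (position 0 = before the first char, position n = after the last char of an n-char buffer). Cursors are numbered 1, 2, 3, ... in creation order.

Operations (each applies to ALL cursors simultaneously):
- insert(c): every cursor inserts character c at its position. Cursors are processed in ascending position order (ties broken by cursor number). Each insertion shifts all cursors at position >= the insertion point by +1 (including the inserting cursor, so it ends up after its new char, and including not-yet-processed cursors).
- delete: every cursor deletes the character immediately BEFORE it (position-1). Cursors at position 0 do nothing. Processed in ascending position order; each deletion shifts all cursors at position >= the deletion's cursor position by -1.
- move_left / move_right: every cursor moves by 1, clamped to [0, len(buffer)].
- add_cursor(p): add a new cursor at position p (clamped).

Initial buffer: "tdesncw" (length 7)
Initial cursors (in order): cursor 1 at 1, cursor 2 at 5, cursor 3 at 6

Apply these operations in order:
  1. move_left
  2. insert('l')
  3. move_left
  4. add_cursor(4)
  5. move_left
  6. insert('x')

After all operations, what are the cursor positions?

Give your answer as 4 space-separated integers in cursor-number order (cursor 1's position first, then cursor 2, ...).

After op 1 (move_left): buffer="tdesncw" (len 7), cursors c1@0 c2@4 c3@5, authorship .......
After op 2 (insert('l')): buffer="ltdeslnlcw" (len 10), cursors c1@1 c2@6 c3@8, authorship 1....2.3..
After op 3 (move_left): buffer="ltdeslnlcw" (len 10), cursors c1@0 c2@5 c3@7, authorship 1....2.3..
After op 4 (add_cursor(4)): buffer="ltdeslnlcw" (len 10), cursors c1@0 c4@4 c2@5 c3@7, authorship 1....2.3..
After op 5 (move_left): buffer="ltdeslnlcw" (len 10), cursors c1@0 c4@3 c2@4 c3@6, authorship 1....2.3..
After op 6 (insert('x')): buffer="xltdxexslxnlcw" (len 14), cursors c1@1 c4@5 c2@7 c3@10, authorship 11..4.2.23.3..

Answer: 1 7 10 5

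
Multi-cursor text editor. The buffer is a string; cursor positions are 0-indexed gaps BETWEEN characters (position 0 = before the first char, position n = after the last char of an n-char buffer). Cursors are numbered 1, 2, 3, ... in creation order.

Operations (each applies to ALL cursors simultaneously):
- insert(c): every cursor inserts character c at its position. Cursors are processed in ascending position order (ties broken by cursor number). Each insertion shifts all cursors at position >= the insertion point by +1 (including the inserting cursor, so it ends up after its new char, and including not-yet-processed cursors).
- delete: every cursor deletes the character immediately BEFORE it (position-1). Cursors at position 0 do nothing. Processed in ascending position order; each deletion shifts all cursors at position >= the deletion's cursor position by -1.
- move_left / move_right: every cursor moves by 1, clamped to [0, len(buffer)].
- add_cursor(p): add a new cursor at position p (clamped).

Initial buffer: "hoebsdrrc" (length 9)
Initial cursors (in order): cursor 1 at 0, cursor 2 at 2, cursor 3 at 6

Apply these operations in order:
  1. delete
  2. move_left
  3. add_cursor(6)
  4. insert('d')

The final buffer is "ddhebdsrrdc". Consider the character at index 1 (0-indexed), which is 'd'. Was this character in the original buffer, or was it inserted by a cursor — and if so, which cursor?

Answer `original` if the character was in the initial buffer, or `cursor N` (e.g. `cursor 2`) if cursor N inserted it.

After op 1 (delete): buffer="hebsrrc" (len 7), cursors c1@0 c2@1 c3@4, authorship .......
After op 2 (move_left): buffer="hebsrrc" (len 7), cursors c1@0 c2@0 c3@3, authorship .......
After op 3 (add_cursor(6)): buffer="hebsrrc" (len 7), cursors c1@0 c2@0 c3@3 c4@6, authorship .......
After op 4 (insert('d')): buffer="ddhebdsrrdc" (len 11), cursors c1@2 c2@2 c3@6 c4@10, authorship 12...3...4.
Authorship (.=original, N=cursor N): 1 2 . . . 3 . . . 4 .
Index 1: author = 2

Answer: cursor 2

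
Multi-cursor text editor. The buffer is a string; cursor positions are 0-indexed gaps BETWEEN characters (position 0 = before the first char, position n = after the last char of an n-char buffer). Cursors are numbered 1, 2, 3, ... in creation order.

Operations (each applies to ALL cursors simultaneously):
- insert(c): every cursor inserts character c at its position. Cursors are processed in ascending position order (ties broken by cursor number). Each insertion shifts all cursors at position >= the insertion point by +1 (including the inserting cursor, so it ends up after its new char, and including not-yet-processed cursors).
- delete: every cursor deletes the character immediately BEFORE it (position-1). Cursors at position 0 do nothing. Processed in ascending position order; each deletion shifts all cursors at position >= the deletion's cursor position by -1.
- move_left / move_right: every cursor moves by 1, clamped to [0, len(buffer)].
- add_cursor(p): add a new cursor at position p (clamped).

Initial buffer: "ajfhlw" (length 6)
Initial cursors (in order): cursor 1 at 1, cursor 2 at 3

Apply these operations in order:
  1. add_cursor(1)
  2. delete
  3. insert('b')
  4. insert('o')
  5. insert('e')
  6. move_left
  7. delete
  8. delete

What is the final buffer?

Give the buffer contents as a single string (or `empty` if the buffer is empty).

Answer: bejehlw

Derivation:
After op 1 (add_cursor(1)): buffer="ajfhlw" (len 6), cursors c1@1 c3@1 c2@3, authorship ......
After op 2 (delete): buffer="jhlw" (len 4), cursors c1@0 c3@0 c2@1, authorship ....
After op 3 (insert('b')): buffer="bbjbhlw" (len 7), cursors c1@2 c3@2 c2@4, authorship 13.2...
After op 4 (insert('o')): buffer="bboojbohlw" (len 10), cursors c1@4 c3@4 c2@7, authorship 1313.22...
After op 5 (insert('e')): buffer="bbooeejboehlw" (len 13), cursors c1@6 c3@6 c2@10, authorship 131313.222...
After op 6 (move_left): buffer="bbooeejboehlw" (len 13), cursors c1@5 c3@5 c2@9, authorship 131313.222...
After op 7 (delete): buffer="bboejbehlw" (len 10), cursors c1@3 c3@3 c2@6, authorship 1313.22...
After op 8 (delete): buffer="bejehlw" (len 7), cursors c1@1 c3@1 c2@3, authorship 13.2...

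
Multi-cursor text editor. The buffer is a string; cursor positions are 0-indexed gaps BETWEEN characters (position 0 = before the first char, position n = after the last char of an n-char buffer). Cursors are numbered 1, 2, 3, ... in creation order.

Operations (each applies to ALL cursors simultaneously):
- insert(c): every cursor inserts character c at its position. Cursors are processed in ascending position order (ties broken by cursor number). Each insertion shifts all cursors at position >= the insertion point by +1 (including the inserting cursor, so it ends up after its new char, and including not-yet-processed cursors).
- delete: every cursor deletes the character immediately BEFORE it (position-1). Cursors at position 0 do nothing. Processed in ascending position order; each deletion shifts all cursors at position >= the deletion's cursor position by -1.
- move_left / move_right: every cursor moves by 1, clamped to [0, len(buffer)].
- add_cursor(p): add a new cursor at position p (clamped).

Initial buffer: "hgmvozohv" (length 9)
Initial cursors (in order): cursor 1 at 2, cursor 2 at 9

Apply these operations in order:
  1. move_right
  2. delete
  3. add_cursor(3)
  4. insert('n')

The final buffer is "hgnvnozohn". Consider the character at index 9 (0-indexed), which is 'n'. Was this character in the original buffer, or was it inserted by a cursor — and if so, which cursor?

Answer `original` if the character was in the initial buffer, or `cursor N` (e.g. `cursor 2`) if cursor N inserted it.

After op 1 (move_right): buffer="hgmvozohv" (len 9), cursors c1@3 c2@9, authorship .........
After op 2 (delete): buffer="hgvozoh" (len 7), cursors c1@2 c2@7, authorship .......
After op 3 (add_cursor(3)): buffer="hgvozoh" (len 7), cursors c1@2 c3@3 c2@7, authorship .......
After op 4 (insert('n')): buffer="hgnvnozohn" (len 10), cursors c1@3 c3@5 c2@10, authorship ..1.3....2
Authorship (.=original, N=cursor N): . . 1 . 3 . . . . 2
Index 9: author = 2

Answer: cursor 2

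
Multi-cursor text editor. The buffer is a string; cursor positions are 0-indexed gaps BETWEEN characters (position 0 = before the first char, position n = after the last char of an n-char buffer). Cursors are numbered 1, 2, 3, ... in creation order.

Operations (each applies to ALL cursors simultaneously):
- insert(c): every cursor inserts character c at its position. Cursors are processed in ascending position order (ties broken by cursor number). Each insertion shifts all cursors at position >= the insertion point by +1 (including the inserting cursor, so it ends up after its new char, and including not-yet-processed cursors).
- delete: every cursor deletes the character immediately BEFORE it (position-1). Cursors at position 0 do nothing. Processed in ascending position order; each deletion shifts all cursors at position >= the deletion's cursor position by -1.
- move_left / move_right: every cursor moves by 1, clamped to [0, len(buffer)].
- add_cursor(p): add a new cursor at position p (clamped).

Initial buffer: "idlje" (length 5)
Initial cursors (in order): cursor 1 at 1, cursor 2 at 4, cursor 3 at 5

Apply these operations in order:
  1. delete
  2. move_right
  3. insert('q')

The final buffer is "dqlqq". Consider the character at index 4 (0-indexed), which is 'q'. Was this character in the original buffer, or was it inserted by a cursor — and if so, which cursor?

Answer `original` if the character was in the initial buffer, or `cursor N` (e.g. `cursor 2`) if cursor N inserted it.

After op 1 (delete): buffer="dl" (len 2), cursors c1@0 c2@2 c3@2, authorship ..
After op 2 (move_right): buffer="dl" (len 2), cursors c1@1 c2@2 c3@2, authorship ..
After op 3 (insert('q')): buffer="dqlqq" (len 5), cursors c1@2 c2@5 c3@5, authorship .1.23
Authorship (.=original, N=cursor N): . 1 . 2 3
Index 4: author = 3

Answer: cursor 3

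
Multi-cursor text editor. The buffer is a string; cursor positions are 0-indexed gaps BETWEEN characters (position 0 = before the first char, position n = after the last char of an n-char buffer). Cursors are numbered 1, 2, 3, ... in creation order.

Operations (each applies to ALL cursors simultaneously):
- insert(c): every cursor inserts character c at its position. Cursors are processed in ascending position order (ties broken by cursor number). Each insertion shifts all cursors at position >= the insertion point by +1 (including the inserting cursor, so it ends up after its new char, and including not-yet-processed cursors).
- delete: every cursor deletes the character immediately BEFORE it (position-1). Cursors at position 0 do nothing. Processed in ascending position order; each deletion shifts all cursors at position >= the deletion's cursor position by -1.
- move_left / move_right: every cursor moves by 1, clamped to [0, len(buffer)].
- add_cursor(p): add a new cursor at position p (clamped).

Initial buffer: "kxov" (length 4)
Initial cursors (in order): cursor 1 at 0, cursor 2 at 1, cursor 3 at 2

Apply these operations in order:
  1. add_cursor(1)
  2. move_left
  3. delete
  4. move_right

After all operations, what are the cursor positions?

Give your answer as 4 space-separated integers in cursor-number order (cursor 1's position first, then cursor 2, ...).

After op 1 (add_cursor(1)): buffer="kxov" (len 4), cursors c1@0 c2@1 c4@1 c3@2, authorship ....
After op 2 (move_left): buffer="kxov" (len 4), cursors c1@0 c2@0 c4@0 c3@1, authorship ....
After op 3 (delete): buffer="xov" (len 3), cursors c1@0 c2@0 c3@0 c4@0, authorship ...
After op 4 (move_right): buffer="xov" (len 3), cursors c1@1 c2@1 c3@1 c4@1, authorship ...

Answer: 1 1 1 1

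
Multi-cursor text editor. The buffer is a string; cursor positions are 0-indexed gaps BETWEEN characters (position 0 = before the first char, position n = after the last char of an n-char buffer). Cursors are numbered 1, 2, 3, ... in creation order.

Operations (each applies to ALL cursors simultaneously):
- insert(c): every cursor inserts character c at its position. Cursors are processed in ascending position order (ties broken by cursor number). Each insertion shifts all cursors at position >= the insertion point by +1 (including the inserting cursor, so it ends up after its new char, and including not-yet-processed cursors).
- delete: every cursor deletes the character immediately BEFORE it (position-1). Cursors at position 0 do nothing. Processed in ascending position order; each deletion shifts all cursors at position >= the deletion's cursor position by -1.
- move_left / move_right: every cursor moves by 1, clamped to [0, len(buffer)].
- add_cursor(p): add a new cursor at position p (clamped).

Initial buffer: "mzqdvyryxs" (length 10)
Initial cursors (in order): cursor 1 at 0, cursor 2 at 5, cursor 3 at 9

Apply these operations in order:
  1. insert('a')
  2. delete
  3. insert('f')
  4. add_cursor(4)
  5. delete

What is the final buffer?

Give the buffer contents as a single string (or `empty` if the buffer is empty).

Answer: mzdvyryxs

Derivation:
After op 1 (insert('a')): buffer="amzqdvayryxas" (len 13), cursors c1@1 c2@7 c3@12, authorship 1.....2....3.
After op 2 (delete): buffer="mzqdvyryxs" (len 10), cursors c1@0 c2@5 c3@9, authorship ..........
After op 3 (insert('f')): buffer="fmzqdvfyryxfs" (len 13), cursors c1@1 c2@7 c3@12, authorship 1.....2....3.
After op 4 (add_cursor(4)): buffer="fmzqdvfyryxfs" (len 13), cursors c1@1 c4@4 c2@7 c3@12, authorship 1.....2....3.
After op 5 (delete): buffer="mzdvyryxs" (len 9), cursors c1@0 c4@2 c2@4 c3@8, authorship .........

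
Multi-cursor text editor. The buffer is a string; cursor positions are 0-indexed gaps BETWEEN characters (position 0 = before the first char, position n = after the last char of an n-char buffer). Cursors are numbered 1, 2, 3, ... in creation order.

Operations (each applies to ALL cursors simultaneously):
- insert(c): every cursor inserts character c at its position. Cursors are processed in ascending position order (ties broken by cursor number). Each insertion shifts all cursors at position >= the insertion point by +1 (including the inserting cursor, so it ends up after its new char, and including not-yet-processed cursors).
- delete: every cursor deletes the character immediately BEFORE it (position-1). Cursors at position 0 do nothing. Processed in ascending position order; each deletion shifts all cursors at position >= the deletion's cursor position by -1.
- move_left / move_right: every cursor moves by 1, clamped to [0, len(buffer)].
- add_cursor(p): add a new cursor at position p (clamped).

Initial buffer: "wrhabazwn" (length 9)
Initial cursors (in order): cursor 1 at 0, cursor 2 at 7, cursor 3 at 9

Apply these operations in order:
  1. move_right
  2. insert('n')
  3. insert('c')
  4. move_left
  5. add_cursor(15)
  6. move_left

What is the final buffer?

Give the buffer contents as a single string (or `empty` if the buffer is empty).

After op 1 (move_right): buffer="wrhabazwn" (len 9), cursors c1@1 c2@8 c3@9, authorship .........
After op 2 (insert('n')): buffer="wnrhabazwnnn" (len 12), cursors c1@2 c2@10 c3@12, authorship .1.......2.3
After op 3 (insert('c')): buffer="wncrhabazwncnnc" (len 15), cursors c1@3 c2@12 c3@15, authorship .11.......22.33
After op 4 (move_left): buffer="wncrhabazwncnnc" (len 15), cursors c1@2 c2@11 c3@14, authorship .11.......22.33
After op 5 (add_cursor(15)): buffer="wncrhabazwncnnc" (len 15), cursors c1@2 c2@11 c3@14 c4@15, authorship .11.......22.33
After op 6 (move_left): buffer="wncrhabazwncnnc" (len 15), cursors c1@1 c2@10 c3@13 c4@14, authorship .11.......22.33

Answer: wncrhabazwncnnc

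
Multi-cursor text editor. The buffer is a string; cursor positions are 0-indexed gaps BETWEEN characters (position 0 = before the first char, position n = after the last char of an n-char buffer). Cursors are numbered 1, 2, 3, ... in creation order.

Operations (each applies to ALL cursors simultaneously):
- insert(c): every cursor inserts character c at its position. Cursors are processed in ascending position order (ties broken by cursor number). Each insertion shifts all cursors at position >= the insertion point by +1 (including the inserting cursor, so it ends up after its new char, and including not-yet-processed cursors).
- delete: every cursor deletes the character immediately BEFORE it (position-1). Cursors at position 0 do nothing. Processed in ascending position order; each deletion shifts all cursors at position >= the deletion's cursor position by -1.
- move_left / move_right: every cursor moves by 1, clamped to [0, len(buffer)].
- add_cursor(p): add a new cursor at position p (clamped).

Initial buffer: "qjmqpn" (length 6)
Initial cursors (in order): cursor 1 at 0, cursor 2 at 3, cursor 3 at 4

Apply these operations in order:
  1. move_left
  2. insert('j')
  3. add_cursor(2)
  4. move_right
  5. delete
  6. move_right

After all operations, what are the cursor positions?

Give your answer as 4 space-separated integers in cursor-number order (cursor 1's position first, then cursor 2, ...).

Answer: 2 3 4 2

Derivation:
After op 1 (move_left): buffer="qjmqpn" (len 6), cursors c1@0 c2@2 c3@3, authorship ......
After op 2 (insert('j')): buffer="jqjjmjqpn" (len 9), cursors c1@1 c2@4 c3@6, authorship 1..2.3...
After op 3 (add_cursor(2)): buffer="jqjjmjqpn" (len 9), cursors c1@1 c4@2 c2@4 c3@6, authorship 1..2.3...
After op 4 (move_right): buffer="jqjjmjqpn" (len 9), cursors c1@2 c4@3 c2@5 c3@7, authorship 1..2.3...
After op 5 (delete): buffer="jjjpn" (len 5), cursors c1@1 c4@1 c2@2 c3@3, authorship 123..
After op 6 (move_right): buffer="jjjpn" (len 5), cursors c1@2 c4@2 c2@3 c3@4, authorship 123..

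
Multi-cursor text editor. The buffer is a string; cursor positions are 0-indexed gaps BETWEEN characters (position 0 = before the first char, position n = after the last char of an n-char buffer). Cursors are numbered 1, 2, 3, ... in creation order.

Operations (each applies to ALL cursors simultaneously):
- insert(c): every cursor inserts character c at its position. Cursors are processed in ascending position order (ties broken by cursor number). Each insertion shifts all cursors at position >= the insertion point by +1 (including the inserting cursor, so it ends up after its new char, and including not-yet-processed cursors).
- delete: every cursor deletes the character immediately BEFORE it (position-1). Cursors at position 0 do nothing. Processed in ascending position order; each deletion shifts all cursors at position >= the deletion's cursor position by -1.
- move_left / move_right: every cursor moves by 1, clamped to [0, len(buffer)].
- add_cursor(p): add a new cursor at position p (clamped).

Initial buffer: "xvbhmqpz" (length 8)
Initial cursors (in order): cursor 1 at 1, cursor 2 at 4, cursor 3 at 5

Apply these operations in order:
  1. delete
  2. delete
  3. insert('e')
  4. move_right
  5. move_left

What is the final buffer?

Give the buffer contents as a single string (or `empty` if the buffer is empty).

Answer: eeeqpz

Derivation:
After op 1 (delete): buffer="vbqpz" (len 5), cursors c1@0 c2@2 c3@2, authorship .....
After op 2 (delete): buffer="qpz" (len 3), cursors c1@0 c2@0 c3@0, authorship ...
After op 3 (insert('e')): buffer="eeeqpz" (len 6), cursors c1@3 c2@3 c3@3, authorship 123...
After op 4 (move_right): buffer="eeeqpz" (len 6), cursors c1@4 c2@4 c3@4, authorship 123...
After op 5 (move_left): buffer="eeeqpz" (len 6), cursors c1@3 c2@3 c3@3, authorship 123...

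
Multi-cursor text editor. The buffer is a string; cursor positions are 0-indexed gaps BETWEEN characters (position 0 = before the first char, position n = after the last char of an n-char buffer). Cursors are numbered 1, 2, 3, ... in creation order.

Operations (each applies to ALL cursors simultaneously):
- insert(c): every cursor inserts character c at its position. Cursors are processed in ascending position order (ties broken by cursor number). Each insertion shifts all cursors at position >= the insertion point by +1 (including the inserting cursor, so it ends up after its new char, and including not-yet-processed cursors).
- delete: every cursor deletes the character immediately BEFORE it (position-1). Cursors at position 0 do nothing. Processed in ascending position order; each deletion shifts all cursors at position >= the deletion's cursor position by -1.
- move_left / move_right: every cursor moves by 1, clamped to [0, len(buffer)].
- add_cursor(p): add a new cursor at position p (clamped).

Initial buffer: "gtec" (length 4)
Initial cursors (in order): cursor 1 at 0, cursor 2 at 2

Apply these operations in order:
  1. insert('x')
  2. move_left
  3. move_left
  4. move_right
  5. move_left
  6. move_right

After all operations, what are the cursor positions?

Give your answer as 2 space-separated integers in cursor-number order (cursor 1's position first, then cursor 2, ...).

Answer: 1 3

Derivation:
After op 1 (insert('x')): buffer="xgtxec" (len 6), cursors c1@1 c2@4, authorship 1..2..
After op 2 (move_left): buffer="xgtxec" (len 6), cursors c1@0 c2@3, authorship 1..2..
After op 3 (move_left): buffer="xgtxec" (len 6), cursors c1@0 c2@2, authorship 1..2..
After op 4 (move_right): buffer="xgtxec" (len 6), cursors c1@1 c2@3, authorship 1..2..
After op 5 (move_left): buffer="xgtxec" (len 6), cursors c1@0 c2@2, authorship 1..2..
After op 6 (move_right): buffer="xgtxec" (len 6), cursors c1@1 c2@3, authorship 1..2..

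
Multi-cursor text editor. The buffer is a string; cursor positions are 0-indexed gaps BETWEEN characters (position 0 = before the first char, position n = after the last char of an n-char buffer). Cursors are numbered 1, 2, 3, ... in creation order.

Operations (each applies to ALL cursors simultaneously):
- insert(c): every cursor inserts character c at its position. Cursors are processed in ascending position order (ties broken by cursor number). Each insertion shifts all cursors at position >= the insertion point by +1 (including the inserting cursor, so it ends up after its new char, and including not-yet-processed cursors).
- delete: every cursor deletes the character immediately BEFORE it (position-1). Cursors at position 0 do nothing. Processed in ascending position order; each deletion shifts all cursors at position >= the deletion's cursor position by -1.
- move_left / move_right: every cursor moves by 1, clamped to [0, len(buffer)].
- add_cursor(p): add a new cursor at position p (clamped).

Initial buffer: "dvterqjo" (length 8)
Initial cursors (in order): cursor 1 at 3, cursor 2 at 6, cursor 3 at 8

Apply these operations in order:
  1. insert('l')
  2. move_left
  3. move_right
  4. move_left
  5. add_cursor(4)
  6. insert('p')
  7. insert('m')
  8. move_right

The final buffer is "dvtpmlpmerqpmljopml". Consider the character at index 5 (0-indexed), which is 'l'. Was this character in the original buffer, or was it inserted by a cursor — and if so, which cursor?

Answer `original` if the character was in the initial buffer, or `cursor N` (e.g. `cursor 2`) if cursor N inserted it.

Answer: cursor 1

Derivation:
After op 1 (insert('l')): buffer="dvtlerqljol" (len 11), cursors c1@4 c2@8 c3@11, authorship ...1...2..3
After op 2 (move_left): buffer="dvtlerqljol" (len 11), cursors c1@3 c2@7 c3@10, authorship ...1...2..3
After op 3 (move_right): buffer="dvtlerqljol" (len 11), cursors c1@4 c2@8 c3@11, authorship ...1...2..3
After op 4 (move_left): buffer="dvtlerqljol" (len 11), cursors c1@3 c2@7 c3@10, authorship ...1...2..3
After op 5 (add_cursor(4)): buffer="dvtlerqljol" (len 11), cursors c1@3 c4@4 c2@7 c3@10, authorship ...1...2..3
After op 6 (insert('p')): buffer="dvtplperqpljopl" (len 15), cursors c1@4 c4@6 c2@10 c3@14, authorship ...114...22..33
After op 7 (insert('m')): buffer="dvtpmlpmerqpmljopml" (len 19), cursors c1@5 c4@8 c2@13 c3@18, authorship ...11144...222..333
After op 8 (move_right): buffer="dvtpmlpmerqpmljopml" (len 19), cursors c1@6 c4@9 c2@14 c3@19, authorship ...11144...222..333
Authorship (.=original, N=cursor N): . . . 1 1 1 4 4 . . . 2 2 2 . . 3 3 3
Index 5: author = 1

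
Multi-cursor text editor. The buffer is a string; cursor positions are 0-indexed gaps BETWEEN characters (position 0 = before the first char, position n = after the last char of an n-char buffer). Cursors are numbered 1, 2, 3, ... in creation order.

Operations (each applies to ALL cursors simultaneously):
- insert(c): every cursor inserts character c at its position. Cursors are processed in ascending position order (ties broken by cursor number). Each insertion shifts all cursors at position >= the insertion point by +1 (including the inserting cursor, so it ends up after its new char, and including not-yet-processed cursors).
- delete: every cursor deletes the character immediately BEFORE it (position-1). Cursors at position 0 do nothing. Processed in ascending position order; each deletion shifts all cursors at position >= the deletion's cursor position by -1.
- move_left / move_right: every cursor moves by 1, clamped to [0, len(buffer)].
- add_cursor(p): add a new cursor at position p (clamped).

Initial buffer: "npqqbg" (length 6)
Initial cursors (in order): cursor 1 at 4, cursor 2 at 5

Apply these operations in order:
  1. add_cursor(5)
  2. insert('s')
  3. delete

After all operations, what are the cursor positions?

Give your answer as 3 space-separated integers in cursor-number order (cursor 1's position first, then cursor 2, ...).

After op 1 (add_cursor(5)): buffer="npqqbg" (len 6), cursors c1@4 c2@5 c3@5, authorship ......
After op 2 (insert('s')): buffer="npqqsbssg" (len 9), cursors c1@5 c2@8 c3@8, authorship ....1.23.
After op 3 (delete): buffer="npqqbg" (len 6), cursors c1@4 c2@5 c3@5, authorship ......

Answer: 4 5 5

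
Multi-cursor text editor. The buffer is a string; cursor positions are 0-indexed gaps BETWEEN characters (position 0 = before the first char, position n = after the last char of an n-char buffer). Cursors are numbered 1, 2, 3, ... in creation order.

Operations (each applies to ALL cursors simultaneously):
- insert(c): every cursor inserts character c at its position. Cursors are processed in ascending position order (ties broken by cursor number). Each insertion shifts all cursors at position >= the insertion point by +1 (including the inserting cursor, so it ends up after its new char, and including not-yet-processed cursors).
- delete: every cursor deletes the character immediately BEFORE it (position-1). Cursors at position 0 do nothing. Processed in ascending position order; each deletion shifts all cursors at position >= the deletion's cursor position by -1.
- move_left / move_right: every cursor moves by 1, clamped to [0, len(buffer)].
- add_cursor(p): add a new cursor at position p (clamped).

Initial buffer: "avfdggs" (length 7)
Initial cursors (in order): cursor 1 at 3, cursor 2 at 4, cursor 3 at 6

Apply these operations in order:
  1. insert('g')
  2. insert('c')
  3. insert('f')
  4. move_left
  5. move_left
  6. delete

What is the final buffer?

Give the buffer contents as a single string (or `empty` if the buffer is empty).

After op 1 (insert('g')): buffer="avfgdggggs" (len 10), cursors c1@4 c2@6 c3@9, authorship ...1.2..3.
After op 2 (insert('c')): buffer="avfgcdgcgggcs" (len 13), cursors c1@5 c2@8 c3@12, authorship ...11.22..33.
After op 3 (insert('f')): buffer="avfgcfdgcfgggcfs" (len 16), cursors c1@6 c2@10 c3@15, authorship ...111.222..333.
After op 4 (move_left): buffer="avfgcfdgcfgggcfs" (len 16), cursors c1@5 c2@9 c3@14, authorship ...111.222..333.
After op 5 (move_left): buffer="avfgcfdgcfgggcfs" (len 16), cursors c1@4 c2@8 c3@13, authorship ...111.222..333.
After op 6 (delete): buffer="avfcfdcfggcfs" (len 13), cursors c1@3 c2@6 c3@10, authorship ...11.22..33.

Answer: avfcfdcfggcfs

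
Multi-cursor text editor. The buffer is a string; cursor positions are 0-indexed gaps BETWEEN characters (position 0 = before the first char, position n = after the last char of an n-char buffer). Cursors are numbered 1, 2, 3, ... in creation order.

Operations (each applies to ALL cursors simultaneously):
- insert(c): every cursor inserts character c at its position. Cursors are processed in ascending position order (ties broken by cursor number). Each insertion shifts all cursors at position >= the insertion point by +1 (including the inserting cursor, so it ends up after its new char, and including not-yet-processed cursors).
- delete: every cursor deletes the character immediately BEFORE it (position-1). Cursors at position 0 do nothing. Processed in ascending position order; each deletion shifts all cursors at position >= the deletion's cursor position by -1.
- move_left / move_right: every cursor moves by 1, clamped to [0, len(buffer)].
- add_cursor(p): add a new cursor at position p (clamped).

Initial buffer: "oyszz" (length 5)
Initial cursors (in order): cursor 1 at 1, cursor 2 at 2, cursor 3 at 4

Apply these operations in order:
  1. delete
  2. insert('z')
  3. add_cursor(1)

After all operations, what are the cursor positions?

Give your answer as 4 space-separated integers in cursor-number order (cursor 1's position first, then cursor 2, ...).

Answer: 2 2 4 1

Derivation:
After op 1 (delete): buffer="sz" (len 2), cursors c1@0 c2@0 c3@1, authorship ..
After op 2 (insert('z')): buffer="zzszz" (len 5), cursors c1@2 c2@2 c3@4, authorship 12.3.
After op 3 (add_cursor(1)): buffer="zzszz" (len 5), cursors c4@1 c1@2 c2@2 c3@4, authorship 12.3.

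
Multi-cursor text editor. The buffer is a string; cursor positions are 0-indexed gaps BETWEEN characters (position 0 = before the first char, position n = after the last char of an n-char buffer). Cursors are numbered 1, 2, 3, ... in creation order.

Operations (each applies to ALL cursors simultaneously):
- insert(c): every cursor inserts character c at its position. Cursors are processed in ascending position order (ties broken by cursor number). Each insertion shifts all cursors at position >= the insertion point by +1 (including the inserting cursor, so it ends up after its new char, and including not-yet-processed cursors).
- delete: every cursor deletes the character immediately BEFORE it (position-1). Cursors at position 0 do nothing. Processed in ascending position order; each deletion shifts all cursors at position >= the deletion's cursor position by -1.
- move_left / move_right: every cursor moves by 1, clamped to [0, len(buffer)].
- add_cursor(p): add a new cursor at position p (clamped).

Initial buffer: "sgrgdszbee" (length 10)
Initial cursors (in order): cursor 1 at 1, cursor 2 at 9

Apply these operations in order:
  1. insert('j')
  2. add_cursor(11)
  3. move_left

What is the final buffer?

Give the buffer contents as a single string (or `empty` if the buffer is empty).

Answer: sjgrgdszbeje

Derivation:
After op 1 (insert('j')): buffer="sjgrgdszbeje" (len 12), cursors c1@2 c2@11, authorship .1........2.
After op 2 (add_cursor(11)): buffer="sjgrgdszbeje" (len 12), cursors c1@2 c2@11 c3@11, authorship .1........2.
After op 3 (move_left): buffer="sjgrgdszbeje" (len 12), cursors c1@1 c2@10 c3@10, authorship .1........2.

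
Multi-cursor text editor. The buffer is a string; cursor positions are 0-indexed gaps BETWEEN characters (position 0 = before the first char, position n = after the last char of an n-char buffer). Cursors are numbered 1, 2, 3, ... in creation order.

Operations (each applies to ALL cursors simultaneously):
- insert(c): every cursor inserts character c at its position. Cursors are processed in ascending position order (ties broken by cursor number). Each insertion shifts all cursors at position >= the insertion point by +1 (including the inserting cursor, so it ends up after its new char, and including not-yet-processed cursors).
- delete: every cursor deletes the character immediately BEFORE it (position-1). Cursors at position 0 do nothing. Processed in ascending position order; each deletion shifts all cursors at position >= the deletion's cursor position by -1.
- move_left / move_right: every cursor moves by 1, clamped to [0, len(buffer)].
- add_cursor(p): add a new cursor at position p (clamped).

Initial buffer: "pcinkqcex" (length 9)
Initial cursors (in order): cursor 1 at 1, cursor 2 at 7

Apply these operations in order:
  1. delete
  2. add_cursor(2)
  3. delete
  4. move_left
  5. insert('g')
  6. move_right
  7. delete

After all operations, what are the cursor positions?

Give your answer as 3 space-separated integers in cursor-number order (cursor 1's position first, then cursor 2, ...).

After op 1 (delete): buffer="cinkqex" (len 7), cursors c1@0 c2@5, authorship .......
After op 2 (add_cursor(2)): buffer="cinkqex" (len 7), cursors c1@0 c3@2 c2@5, authorship .......
After op 3 (delete): buffer="cnkex" (len 5), cursors c1@0 c3@1 c2@3, authorship .....
After op 4 (move_left): buffer="cnkex" (len 5), cursors c1@0 c3@0 c2@2, authorship .....
After op 5 (insert('g')): buffer="ggcngkex" (len 8), cursors c1@2 c3@2 c2@5, authorship 13..2...
After op 6 (move_right): buffer="ggcngkex" (len 8), cursors c1@3 c3@3 c2@6, authorship 13..2...
After op 7 (delete): buffer="gngex" (len 5), cursors c1@1 c3@1 c2@3, authorship 1.2..

Answer: 1 3 1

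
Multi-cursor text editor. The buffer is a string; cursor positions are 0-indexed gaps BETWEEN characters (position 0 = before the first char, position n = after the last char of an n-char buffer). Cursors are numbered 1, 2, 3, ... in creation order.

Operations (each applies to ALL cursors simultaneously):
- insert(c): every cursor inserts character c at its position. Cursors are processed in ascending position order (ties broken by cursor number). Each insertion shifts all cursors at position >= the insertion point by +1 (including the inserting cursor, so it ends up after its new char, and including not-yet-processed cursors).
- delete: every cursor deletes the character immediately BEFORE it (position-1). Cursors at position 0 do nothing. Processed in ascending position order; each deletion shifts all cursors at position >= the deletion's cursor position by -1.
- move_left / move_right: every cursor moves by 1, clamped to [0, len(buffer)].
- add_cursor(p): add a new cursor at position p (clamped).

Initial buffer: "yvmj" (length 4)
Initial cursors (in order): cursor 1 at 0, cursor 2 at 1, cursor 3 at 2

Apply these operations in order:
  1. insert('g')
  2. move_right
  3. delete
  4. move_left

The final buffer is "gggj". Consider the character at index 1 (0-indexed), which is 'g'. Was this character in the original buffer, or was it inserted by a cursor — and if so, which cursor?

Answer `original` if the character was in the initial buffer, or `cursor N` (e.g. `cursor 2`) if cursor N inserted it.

Answer: cursor 2

Derivation:
After op 1 (insert('g')): buffer="gygvgmj" (len 7), cursors c1@1 c2@3 c3@5, authorship 1.2.3..
After op 2 (move_right): buffer="gygvgmj" (len 7), cursors c1@2 c2@4 c3@6, authorship 1.2.3..
After op 3 (delete): buffer="gggj" (len 4), cursors c1@1 c2@2 c3@3, authorship 123.
After op 4 (move_left): buffer="gggj" (len 4), cursors c1@0 c2@1 c3@2, authorship 123.
Authorship (.=original, N=cursor N): 1 2 3 .
Index 1: author = 2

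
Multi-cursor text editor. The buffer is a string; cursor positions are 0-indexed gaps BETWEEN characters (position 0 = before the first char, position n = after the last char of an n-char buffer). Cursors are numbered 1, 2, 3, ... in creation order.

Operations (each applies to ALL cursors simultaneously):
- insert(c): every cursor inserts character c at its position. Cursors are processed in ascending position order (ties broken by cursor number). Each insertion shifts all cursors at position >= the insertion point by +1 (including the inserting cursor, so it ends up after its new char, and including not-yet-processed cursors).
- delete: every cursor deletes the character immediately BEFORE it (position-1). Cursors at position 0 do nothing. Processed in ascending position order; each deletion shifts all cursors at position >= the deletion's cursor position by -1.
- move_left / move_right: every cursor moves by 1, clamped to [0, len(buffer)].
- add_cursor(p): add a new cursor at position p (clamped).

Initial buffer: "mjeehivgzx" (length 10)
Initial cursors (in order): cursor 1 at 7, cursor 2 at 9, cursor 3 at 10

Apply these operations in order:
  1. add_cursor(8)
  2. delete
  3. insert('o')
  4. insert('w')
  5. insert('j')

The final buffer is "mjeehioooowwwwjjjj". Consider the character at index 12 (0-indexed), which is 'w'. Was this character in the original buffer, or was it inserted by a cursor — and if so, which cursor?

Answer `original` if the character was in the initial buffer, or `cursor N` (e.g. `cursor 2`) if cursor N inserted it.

After op 1 (add_cursor(8)): buffer="mjeehivgzx" (len 10), cursors c1@7 c4@8 c2@9 c3@10, authorship ..........
After op 2 (delete): buffer="mjeehi" (len 6), cursors c1@6 c2@6 c3@6 c4@6, authorship ......
After op 3 (insert('o')): buffer="mjeehioooo" (len 10), cursors c1@10 c2@10 c3@10 c4@10, authorship ......1234
After op 4 (insert('w')): buffer="mjeehioooowwww" (len 14), cursors c1@14 c2@14 c3@14 c4@14, authorship ......12341234
After op 5 (insert('j')): buffer="mjeehioooowwwwjjjj" (len 18), cursors c1@18 c2@18 c3@18 c4@18, authorship ......123412341234
Authorship (.=original, N=cursor N): . . . . . . 1 2 3 4 1 2 3 4 1 2 3 4
Index 12: author = 3

Answer: cursor 3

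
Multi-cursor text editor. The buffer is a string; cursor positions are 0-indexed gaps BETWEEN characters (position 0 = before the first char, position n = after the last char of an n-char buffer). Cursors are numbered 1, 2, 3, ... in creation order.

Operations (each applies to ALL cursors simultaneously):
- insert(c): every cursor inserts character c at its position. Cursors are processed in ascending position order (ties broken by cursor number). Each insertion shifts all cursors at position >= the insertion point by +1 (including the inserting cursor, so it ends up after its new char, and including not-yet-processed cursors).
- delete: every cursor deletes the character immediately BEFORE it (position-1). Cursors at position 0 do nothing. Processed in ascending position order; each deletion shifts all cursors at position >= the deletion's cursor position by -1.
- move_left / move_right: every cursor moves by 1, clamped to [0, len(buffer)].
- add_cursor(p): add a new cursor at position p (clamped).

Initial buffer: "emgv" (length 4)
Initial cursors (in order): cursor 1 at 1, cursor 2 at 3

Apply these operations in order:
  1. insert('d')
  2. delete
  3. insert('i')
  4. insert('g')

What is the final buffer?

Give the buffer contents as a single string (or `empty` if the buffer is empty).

Answer: eigmgigv

Derivation:
After op 1 (insert('d')): buffer="edmgdv" (len 6), cursors c1@2 c2@5, authorship .1..2.
After op 2 (delete): buffer="emgv" (len 4), cursors c1@1 c2@3, authorship ....
After op 3 (insert('i')): buffer="eimgiv" (len 6), cursors c1@2 c2@5, authorship .1..2.
After op 4 (insert('g')): buffer="eigmgigv" (len 8), cursors c1@3 c2@7, authorship .11..22.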